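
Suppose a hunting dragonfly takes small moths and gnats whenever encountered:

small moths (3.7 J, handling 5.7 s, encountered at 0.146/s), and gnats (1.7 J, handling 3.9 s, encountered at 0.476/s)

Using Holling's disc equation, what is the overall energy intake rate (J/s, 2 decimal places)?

R = Σλ_iE_i / (1 + Σλ_ih_i)
Numerator: 0.146×3.7 + 0.476×1.7 = 1.349
Denominator: 1 + 0.146×5.7 + 0.476×3.9 = 3.689
R = 1.349/3.689 = 0.3658 J/s

0.37 J/s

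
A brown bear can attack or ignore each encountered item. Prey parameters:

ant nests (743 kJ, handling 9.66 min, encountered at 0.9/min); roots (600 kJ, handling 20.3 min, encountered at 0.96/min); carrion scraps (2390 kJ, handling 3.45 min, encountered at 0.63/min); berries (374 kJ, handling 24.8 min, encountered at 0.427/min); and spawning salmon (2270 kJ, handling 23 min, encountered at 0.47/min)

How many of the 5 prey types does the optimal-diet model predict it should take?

Profitabilities (E/h, kJ/min): carrion scraps 693, spawning salmon 98.7, ant nests 76.9, roots 29.6, berries 15.1. Add prey in this order while the next type's profitability exceeds the intake rate on those already taken.
Rate on top 1: 474.5. spawning salmon: 98.7 < 474.5 → exclude; stop.
Optimal diet: carrion scraps — 1 of 5 types.

1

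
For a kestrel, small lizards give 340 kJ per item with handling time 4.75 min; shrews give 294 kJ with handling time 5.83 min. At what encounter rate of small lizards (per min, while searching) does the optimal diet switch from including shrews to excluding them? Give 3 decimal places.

The zero-one rule: include shrews iff E₂/h₂ > λE₁/(1+λh₁). Equality gives the switch point.
λE₁h₂ = E₂ + λE₂h₁ ⇒ λ = E₂/(E₁h₂ − E₂h₁) = 294/(1982 − 1396) = 0.502 per min.

0.502 per min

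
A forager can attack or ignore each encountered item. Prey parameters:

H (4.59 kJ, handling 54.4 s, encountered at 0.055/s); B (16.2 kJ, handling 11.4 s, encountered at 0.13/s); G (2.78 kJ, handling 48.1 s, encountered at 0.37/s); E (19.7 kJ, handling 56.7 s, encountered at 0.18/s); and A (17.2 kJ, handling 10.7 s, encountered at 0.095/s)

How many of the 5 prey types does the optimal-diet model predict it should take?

2

Profitabilities (E/h, kJ/s): A 1.61, B 1.42, E 0.347, H 0.0844, G 0.0578. Add prey in this order while the next type's profitability exceeds the intake rate on those already taken.
Rate on top 1: 0.8103. B: 1.42 > 0.8103 → include.
Rate on top 2: 1.069. E: 0.347 < 1.069 → exclude; stop.
Optimal diet: A, B — 2 of 5 types.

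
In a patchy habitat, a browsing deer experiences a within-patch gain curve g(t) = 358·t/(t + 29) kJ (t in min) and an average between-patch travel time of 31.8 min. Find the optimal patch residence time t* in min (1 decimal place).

Optimal t* satisfies g'(t*) = g(t*)/(T + t*).
g'(t) = 358·29/(t + 29)². Setting 358·29/(t+29)² = 358t/[(t+29)(31.8+t)] gives 29(31.8+t) = t(t+29), so t² = 29×31.8 = 922.2.
t* = √922.2 = 30.37 min.

30.4 min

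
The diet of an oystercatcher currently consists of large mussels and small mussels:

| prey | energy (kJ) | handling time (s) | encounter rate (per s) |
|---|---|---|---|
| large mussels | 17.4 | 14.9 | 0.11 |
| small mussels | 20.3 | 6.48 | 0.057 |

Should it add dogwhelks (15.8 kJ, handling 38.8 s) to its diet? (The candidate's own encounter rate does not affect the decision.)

Current rate: (0.11×17.4 + 0.057×20.3)/(1 + 0.11×14.9 + 0.057×6.48) = 1.021 kJ/s.
Profitability of dogwhelks: 15.8/38.8 = 0.4072 kJ/s.
0.4072 < 1.021, so adding dogwhelks would lower the average — exclude it.

No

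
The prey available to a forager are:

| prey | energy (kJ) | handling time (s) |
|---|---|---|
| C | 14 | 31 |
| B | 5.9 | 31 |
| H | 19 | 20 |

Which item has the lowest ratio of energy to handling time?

B

Profitability E/h (kJ/s): C = 14/31 = 0.452, B = 5.9/31 = 0.19, H = 19/20 = 0.95.
Ranked: H > C > B.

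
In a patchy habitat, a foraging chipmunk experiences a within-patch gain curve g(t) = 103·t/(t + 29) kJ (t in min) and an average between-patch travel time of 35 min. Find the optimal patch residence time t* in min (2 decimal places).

Optimal t* satisfies g'(t*) = g(t*)/(T + t*).
g'(t) = 103·29/(t + 29)². Setting 103·29/(t+29)² = 103t/[(t+29)(35+t)] gives 29(35+t) = t(t+29), so t² = 29×35 = 1015.
t* = √1015 = 31.86 min.

31.86 min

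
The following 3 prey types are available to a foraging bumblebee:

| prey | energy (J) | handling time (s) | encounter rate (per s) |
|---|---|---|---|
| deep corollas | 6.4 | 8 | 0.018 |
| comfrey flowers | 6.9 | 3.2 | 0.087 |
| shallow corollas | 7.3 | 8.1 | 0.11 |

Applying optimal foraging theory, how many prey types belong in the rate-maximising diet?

3

Rank by E/h (J/s): comfrey flowers 2.16, shallow corollas 0.901, deep corollas 0.8. Include each in turn until the next type's E/h falls below the running intake rate.
Rate on top 1: 0.4696. shallow corollas: 0.901 > 0.4696 → include.
Rate on top 2: 0.6469. deep corollas: 0.8 > 0.6469 → include.
Optimal diet: comfrey flowers, shallow corollas, deep corollas — 3 of 3 types.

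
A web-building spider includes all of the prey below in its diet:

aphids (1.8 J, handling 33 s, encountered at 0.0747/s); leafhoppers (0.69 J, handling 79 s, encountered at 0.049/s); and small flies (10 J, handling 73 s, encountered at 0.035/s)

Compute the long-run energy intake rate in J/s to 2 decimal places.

R = (0.0747×1.8 + 0.049×0.69 + 0.035×10) / (1 + 0.0747×33 + 0.049×79 + 0.035×73) = 0.5183/9.891 = 0.0524 J/s.

0.05 J/s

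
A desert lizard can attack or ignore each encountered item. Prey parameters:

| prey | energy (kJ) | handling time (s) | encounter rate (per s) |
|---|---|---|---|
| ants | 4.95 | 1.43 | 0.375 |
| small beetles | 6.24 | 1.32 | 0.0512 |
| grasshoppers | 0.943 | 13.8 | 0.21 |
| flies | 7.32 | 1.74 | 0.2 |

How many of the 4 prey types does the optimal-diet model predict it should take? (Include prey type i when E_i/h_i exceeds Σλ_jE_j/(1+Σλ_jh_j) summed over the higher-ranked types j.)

Rank by E/h (kJ/s): small beetles 4.73, flies 4.21, ants 3.46, grasshoppers 0.0683. Include each in turn until the next type's E/h falls below the running intake rate.
Rate on top 1: 0.2993. flies: 4.21 > 0.2993 → include.
Rate on top 2: 1.26. ants: 3.46 > 1.26 → include.
Rate on top 3: 1.865. grasshoppers: 0.0683 < 1.865 → exclude; stop.
Optimal diet: small beetles, flies, ants — 3 of 4 types.

3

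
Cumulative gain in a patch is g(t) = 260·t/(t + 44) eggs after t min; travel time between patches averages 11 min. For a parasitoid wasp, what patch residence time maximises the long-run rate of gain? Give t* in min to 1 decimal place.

22.0 min

By the marginal value theorem, leave when the instantaneous gain rate g'(t) equals the habitat-wide average g(t)/(T + t).
g'(t) = 260·44/(t + 44)². Setting 260·44/(t+44)² = 260t/[(t+44)(11+t)] gives 44(11+t) = t(t+44), so t² = 44×11 = 484.
t* = √484 = 22 min.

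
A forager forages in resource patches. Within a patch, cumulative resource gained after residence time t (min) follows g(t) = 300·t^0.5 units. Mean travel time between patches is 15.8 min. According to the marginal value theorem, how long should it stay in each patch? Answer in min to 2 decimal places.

15.80 min

Maximise g(t)/(T+t): set derivative to zero → g'(t)(T+t) = g(t).
g'(t) = 0.5·300·t^-0.5. Setting 0.5·300·t^-0.5 = 300·t^0.5/(15.8+t) gives 0.5(15.8+t) = t, so 0.50·t = 0.5×15.8.
t* = 0.5×15.8/0.50 = 15.8 min.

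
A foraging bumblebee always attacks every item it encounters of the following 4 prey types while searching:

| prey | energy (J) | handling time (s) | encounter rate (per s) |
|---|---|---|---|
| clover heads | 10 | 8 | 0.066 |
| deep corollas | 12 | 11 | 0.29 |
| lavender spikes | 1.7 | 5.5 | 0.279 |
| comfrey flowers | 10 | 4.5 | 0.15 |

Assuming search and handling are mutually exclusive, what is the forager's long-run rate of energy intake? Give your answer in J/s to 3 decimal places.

R = Σλ_iE_i / (1 + Σλ_ih_i)
Numerator: 0.066×10 + 0.29×12 + 0.279×1.7 + 0.15×10 = 6.114
Denominator: 1 + 0.066×8 + 0.29×11 + 0.279×5.5 + 0.15×4.5 = 6.928
R = 6.114/6.928 = 0.8826 J/s

0.883 J/s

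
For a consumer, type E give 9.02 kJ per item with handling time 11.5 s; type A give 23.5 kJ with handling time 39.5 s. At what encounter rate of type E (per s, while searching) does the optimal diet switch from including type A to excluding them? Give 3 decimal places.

0.273 per s

At the threshold, the rate on type E alone equals the profitability of type A: λ·9.02/(1 + λ·11.5) = 23.5/39.5 = 0.5949.
Rearranging, λ(9.02 − 0.5949×11.5) = 0.5949, so λ = 0.5949/2.178 = 0.2731 per s.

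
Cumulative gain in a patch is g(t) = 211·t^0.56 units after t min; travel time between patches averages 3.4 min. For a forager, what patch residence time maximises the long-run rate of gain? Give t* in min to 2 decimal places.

4.33 min

Maximise g(t)/(T+t): set derivative to zero → g'(t)(T+t) = g(t).
g'(t) = 0.56·211·t^-0.44. Setting 0.56·211·t^-0.44 = 211·t^0.56/(3.4+t) gives 0.56(3.4+t) = t, so 0.44·t = 0.56×3.4.
t* = 0.56×3.4/0.44 = 4.327 min.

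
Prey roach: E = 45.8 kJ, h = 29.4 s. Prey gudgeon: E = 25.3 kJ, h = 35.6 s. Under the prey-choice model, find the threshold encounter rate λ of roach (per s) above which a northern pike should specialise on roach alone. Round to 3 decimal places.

Drop gudgeon once their profitability E₂/h₂ falls below the rate achievable on roach alone: E₂/h₂ = λE₁/(1 + λh₁).
Solve for λ: λE₁h₂ = E₂(1 + λh₁) → λ(E₁h₂ − E₂h₁) = E₂ → λ = E₂/(E₁h₂ − E₂h₁).
λ = 25.3/(45.8×35.6 − 25.3×29.4) = 25.3/886.7 = 0.02853 per s.

0.029 per s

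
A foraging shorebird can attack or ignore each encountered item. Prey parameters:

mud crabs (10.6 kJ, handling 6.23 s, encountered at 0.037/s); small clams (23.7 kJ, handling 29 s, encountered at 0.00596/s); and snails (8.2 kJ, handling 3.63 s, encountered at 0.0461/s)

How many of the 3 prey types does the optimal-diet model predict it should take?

Rank by E/h (kJ/s): snails 2.26, mud crabs 1.7, small clams 0.817. Include each in turn until the next type's E/h falls below the running intake rate.
Rate on top 1: 0.3238. mud crabs: 1.7 > 0.3238 → include.
Rate on top 2: 0.551. small clams: 0.817 > 0.551 → include.
Optimal diet: snails, mud crabs, small clams — 3 of 3 types.

3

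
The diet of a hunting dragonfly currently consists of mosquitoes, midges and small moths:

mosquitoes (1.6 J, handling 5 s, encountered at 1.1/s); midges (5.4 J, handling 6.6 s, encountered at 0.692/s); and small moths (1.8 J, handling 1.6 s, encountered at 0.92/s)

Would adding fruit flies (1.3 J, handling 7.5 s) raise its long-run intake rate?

On mosquitoes, midges and small moths alone, R = ΣλE/(1+Σλh) = 7.153/12.54 = 0.5704 J/s.
Profitability of fruit flies: 1.3/7.5 = 0.1733 J/s.
Since 0.1733 < R, time spent handling fruit flies is better spent searching.

No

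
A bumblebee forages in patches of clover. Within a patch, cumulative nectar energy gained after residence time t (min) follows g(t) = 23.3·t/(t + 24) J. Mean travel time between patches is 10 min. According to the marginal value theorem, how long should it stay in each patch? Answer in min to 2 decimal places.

15.49 min

Maximise g(t)/(T+t): set derivative to zero → g'(t)(T+t) = g(t).
g'(t) = 23.3·24/(t + 24)². Setting 23.3·24/(t+24)² = 23.3t/[(t+24)(10+t)] gives 24(10+t) = t(t+24), so t² = 24×10 = 240.
t* = √240 = 15.49 min.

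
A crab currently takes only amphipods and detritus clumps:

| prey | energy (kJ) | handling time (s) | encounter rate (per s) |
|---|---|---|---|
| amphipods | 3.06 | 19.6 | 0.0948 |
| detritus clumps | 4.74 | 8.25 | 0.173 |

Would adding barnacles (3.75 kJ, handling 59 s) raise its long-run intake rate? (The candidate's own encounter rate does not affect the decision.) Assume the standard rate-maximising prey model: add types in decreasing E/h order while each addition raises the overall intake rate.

No

Intake rate on the current diet: R = (0.0948×3.06 + 0.173×4.74) / (1 + 0.0948×19.6 + 0.173×8.25) = 1.11/4.285 = 0.259 kJ/s.
barnacles: E/h = 3.75/59 = 0.06356 kJ/s.
Since 0.06356 < R, time spent handling barnacles is better spent searching.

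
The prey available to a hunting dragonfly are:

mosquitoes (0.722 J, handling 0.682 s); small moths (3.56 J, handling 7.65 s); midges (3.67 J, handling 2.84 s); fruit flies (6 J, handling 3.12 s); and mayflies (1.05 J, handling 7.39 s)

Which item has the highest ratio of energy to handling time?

fruit flies

Profitability E/h (J/s): mosquitoes = 0.722/0.682 = 1.06, small moths = 3.56/7.65 = 0.465, midges = 3.67/2.84 = 1.29, fruit flies = 6/3.12 = 1.92, mayflies = 1.05/7.39 = 0.142.
Ranked: fruit flies > midges > mosquitoes > small moths > mayflies.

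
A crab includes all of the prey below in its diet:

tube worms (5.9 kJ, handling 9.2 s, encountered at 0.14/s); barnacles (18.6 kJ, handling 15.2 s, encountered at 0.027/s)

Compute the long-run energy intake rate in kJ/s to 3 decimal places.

R = (0.14×5.9 + 0.027×18.6) / (1 + 0.14×9.2 + 0.027×15.2) = 1.328/2.698 = 0.4922 kJ/s.

0.492 kJ/s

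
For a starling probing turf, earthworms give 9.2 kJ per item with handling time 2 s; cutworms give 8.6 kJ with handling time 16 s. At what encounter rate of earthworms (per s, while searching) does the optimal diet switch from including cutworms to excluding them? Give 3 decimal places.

Drop cutworms once their profitability E₂/h₂ falls below the rate achievable on earthworms alone: E₂/h₂ = λE₁/(1 + λh₁).
Solve for λ: λE₁h₂ = E₂(1 + λh₁) → λ(E₁h₂ − E₂h₁) = E₂ → λ = E₂/(E₁h₂ − E₂h₁).
λ = 8.6/(9.2×16 − 8.6×2) = 8.6/130 = 0.06615 per s.

0.066 per s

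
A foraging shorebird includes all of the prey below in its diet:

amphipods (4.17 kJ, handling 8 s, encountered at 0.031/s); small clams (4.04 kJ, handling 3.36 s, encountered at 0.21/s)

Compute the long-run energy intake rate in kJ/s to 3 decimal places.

0.500 kJ/s

R = (0.031×4.17 + 0.21×4.04) / (1 + 0.031×8 + 0.21×3.36) = 0.9777/1.954 = 0.5004 kJ/s.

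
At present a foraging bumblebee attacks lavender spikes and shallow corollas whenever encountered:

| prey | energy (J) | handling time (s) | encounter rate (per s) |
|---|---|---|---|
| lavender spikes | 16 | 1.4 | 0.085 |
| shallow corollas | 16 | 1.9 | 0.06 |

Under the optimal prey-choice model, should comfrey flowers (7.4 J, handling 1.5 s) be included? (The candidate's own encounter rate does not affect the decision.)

Current rate: (0.085×16 + 0.06×16)/(1 + 0.085×1.4 + 0.06×1.9) = 1.882 J/s.
Profitability of comfrey flowers: 7.4/1.5 = 4.933 J/s.
4.933 > 1.882, so adding comfrey flowers raises the average — include it.

Yes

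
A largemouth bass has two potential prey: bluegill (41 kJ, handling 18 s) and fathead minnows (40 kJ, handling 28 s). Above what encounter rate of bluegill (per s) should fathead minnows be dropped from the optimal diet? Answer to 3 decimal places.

At the threshold, the rate on bluegill alone equals the profitability of fathead minnows: λ·41/(1 + λ·18) = 40/28 = 1.429.
Rearranging, λ(41 − 1.429×18) = 1.429, so λ = 1.429/15.29 = 0.09346 per s.

0.093 per s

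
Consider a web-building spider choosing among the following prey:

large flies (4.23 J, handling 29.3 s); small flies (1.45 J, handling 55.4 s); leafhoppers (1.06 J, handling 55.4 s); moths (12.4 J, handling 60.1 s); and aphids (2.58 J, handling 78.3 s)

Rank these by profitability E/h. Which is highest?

Profitability E/h (J/s): large flies = 4.23/29.3 = 0.144, small flies = 1.45/55.4 = 0.0262, leafhoppers = 1.06/55.4 = 0.0191, moths = 12.4/60.1 = 0.206, aphids = 2.58/78.3 = 0.033.
Ranked: moths > large flies > aphids > small flies > leafhoppers.

moths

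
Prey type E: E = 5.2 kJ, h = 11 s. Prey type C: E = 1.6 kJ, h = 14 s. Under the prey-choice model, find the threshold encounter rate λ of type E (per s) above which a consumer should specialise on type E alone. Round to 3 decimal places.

The zero-one rule: include type C iff E₂/h₂ > λE₁/(1+λh₁). Equality gives the switch point.
λE₁h₂ = E₂ + λE₂h₁ ⇒ λ = E₂/(E₁h₂ − E₂h₁) = 1.6/(72.8 − 17.6) = 0.02899 per s.

0.029 per s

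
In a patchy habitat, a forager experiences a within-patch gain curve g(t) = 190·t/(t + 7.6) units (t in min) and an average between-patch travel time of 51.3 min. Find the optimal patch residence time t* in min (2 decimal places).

Maximise g(t)/(T+t): set derivative to zero → g'(t)(T+t) = g(t).
g'(t) = 190·7.6/(t + 7.6)². Setting 190·7.6/(t+7.6)² = 190t/[(t+7.6)(51.3+t)] gives 7.6(51.3+t) = t(t+7.6), so t² = 7.6×51.3 = 389.9.
t* = √389.9 = 19.75 min.

19.75 min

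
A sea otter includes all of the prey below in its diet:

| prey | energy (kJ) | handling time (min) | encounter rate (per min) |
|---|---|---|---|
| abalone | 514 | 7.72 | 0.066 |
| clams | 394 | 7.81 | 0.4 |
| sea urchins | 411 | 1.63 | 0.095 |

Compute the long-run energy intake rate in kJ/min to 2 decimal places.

R = Σλ_iE_i / (1 + Σλ_ih_i)
Numerator: 0.066×514 + 0.4×394 + 0.095×411 = 230.6
Denominator: 1 + 0.066×7.72 + 0.4×7.81 + 0.095×1.63 = 4.788
R = 230.6/4.788 = 48.15 kJ/min

48.15 kJ/min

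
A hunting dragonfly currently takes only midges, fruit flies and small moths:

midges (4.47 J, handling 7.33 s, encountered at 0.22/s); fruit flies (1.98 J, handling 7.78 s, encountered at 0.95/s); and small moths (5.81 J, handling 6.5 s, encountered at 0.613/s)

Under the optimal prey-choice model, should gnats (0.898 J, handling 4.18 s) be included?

Intake rate on the current diet: R = (0.22×4.47 + 0.95×1.98 + 0.613×5.81) / (1 + 0.22×7.33 + 0.95×7.78 + 0.613×6.5) = 6.426/13.99 = 0.4594 J/s.
Profitability of gnats: 0.898/4.18 = 0.2148 J/s.
0.2148 < 0.4594, so adding gnats would lower the average — exclude it.

No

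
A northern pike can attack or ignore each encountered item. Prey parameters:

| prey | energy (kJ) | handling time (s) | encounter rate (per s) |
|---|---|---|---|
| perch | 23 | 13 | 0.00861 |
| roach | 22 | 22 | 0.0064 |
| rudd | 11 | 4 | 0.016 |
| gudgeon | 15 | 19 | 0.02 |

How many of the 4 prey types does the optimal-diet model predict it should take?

4

E/h in descending order: rudd 2.75, perch 1.77, roach 1, gudgeon 0.789 kJ/s. The optimal diet is the largest prefix of this list for which every included type satisfies E_i/h_i > R on the types above it.
Rate on top 1: 0.1654. perch: 1.77 > 0.1654 → include.
Rate on top 2: 0.3181. roach: 1 > 0.3181 → include.
Rate on top 3: 0.391. gudgeon: 0.789 > 0.391 → include.
Optimal diet: rudd, perch, roach, gudgeon — 4 of 4 types.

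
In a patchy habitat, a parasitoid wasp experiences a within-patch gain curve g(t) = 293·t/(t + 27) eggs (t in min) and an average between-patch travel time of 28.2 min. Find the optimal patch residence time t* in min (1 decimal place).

27.6 min

Maximise g(t)/(T+t): set derivative to zero → g'(t)(T+t) = g(t).
g'(t) = 293·27/(t + 27)². Setting 293·27/(t+27)² = 293t/[(t+27)(28.2+t)] gives 27(28.2+t) = t(t+27), so t² = 27×28.2 = 761.4.
t* = √761.4 = 27.59 min.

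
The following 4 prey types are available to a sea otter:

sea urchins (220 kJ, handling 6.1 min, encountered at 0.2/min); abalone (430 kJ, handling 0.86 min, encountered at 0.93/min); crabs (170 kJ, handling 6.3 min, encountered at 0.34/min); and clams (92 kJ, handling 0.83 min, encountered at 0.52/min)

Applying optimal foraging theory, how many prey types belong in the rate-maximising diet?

Rank by E/h (kJ/min): abalone 500, clams 111, sea urchins 36.1, crabs 27. Include each in turn until the next type's E/h falls below the running intake rate.
Rate on top 1: 222.2. clams: 111 < 222.2 → exclude; stop.
Optimal diet: abalone — 1 of 4 types.

1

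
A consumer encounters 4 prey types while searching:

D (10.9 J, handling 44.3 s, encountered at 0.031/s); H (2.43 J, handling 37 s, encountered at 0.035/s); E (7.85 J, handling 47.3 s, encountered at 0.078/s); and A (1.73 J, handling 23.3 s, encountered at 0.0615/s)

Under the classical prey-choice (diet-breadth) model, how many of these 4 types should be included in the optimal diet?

2

Rank by E/h (J/s): D 0.246, E 0.166, A 0.0742, H 0.0657. Include each in turn until the next type's E/h falls below the running intake rate.
Rate on top 1: 0.1424. E: 0.166 > 0.1424 → include.
Rate on top 2: 0.1567. A: 0.0742 < 0.1567 → exclude; stop.
Optimal diet: D, E — 2 of 4 types.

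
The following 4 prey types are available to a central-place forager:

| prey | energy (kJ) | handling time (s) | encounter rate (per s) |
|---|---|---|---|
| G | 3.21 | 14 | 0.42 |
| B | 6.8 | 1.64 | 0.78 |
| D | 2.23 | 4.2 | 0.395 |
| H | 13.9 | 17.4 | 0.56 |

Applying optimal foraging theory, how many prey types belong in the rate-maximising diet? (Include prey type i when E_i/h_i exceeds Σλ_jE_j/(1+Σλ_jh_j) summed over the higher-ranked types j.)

1

E/h in descending order: B 4.15, H 0.799, D 0.531, G 0.229 kJ/s. The optimal diet is the largest prefix of this list for which every included type satisfies E_i/h_i > R on the types above it.
Rate on top 1: 2.327. H: 0.799 < 2.327 → exclude; stop.
Optimal diet: B — 1 of 4 types.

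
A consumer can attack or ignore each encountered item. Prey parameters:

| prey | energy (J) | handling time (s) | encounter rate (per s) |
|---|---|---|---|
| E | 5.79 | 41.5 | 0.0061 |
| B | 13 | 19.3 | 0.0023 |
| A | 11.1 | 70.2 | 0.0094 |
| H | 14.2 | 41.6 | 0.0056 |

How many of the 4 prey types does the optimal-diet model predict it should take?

4

Rank by E/h (J/s): B 0.674, H 0.341, A 0.158, E 0.14. Include each in turn until the next type's E/h falls below the running intake rate.
Rate on top 1: 0.02863. H: 0.341 > 0.02863 → include.
Rate on top 2: 0.08566. A: 0.158 > 0.08566 → include.
Rate on top 3: 0.1103. E: 0.14 > 0.1103 → include.
Optimal diet: B, H, A, E — 4 of 4 types.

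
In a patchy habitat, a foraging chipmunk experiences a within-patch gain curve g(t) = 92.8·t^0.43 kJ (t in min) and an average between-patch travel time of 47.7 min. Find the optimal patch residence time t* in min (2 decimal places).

35.98 min

Optimal t* satisfies g'(t*) = g(t*)/(T + t*).
g'(t) = 0.43·92.8·t^-0.57. Setting 0.43·92.8·t^-0.57 = 92.8·t^0.43/(47.7+t) gives 0.43(47.7+t) = t, so 0.57·t = 0.43×47.7.
t* = 0.43×47.7/0.57 = 35.98 min.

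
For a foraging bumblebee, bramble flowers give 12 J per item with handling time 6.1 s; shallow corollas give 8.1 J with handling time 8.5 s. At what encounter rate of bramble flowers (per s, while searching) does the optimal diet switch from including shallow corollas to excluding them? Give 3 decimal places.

0.154 per s

Drop shallow corollas once their profitability E₂/h₂ falls below the rate achievable on bramble flowers alone: E₂/h₂ = λE₁/(1 + λh₁).
Solve for λ: λE₁h₂ = E₂(1 + λh₁) → λ(E₁h₂ − E₂h₁) = E₂ → λ = E₂/(E₁h₂ − E₂h₁).
λ = 8.1/(12×8.5 − 8.1×6.1) = 8.1/52.59 = 0.154 per s.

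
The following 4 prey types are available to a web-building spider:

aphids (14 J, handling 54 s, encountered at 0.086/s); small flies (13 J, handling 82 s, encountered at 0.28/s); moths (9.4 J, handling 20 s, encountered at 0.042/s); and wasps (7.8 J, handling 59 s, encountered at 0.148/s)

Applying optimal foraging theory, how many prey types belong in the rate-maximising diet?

E/h in descending order: moths 0.47, aphids 0.259, small flies 0.159, wasps 0.132 J/s. The optimal diet is the largest prefix of this list for which every included type satisfies E_i/h_i > R on the types above it.
Rate on top 1: 0.2146. aphids: 0.259 > 0.2146 → include.
Rate on top 2: 0.2466. small flies: 0.159 < 0.2466 → exclude; stop.
Optimal diet: moths, aphids — 2 of 4 types.

2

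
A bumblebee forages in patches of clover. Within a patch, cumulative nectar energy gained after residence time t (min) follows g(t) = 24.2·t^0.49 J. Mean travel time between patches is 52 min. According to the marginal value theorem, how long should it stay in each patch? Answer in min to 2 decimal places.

Maximise g(t)/(T+t): set derivative to zero → g'(t)(T+t) = g(t).
g'(t) = 0.49·24.2·t^-0.51. Setting 0.49·24.2·t^-0.51 = 24.2·t^0.49/(52+t) gives 0.49(52+t) = t, so 0.51·t = 0.49×52.
t* = 0.49×52/0.51 = 49.96 min.

49.96 min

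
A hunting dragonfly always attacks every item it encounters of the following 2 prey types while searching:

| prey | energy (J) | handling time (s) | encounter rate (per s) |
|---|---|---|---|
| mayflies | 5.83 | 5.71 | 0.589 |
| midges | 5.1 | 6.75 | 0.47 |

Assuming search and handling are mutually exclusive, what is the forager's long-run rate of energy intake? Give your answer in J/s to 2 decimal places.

R = Σλ_iE_i / (1 + Σλ_ih_i)
Numerator: 0.589×5.83 + 0.47×5.1 = 5.831
Denominator: 1 + 0.589×5.71 + 0.47×6.75 = 7.536
R = 5.831/7.536 = 0.7738 J/s

0.77 J/s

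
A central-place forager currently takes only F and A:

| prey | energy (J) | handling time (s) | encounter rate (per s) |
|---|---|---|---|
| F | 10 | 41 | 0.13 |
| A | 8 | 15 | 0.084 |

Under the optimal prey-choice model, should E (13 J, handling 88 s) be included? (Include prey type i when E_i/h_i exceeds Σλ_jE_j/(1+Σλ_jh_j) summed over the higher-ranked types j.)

No

On F and A alone, R = ΣλE/(1+Σλh) = 1.972/7.59 = 0.2598 J/s.
Profitability of E: 13/88 = 0.1477 J/s.
0.1477 < 0.2598, so adding E would lower the average — exclude it.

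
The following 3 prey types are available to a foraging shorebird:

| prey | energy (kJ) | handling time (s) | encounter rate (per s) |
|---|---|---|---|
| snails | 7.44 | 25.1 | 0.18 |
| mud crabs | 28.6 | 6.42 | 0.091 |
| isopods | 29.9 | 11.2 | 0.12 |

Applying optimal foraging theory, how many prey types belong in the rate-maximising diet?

Profitabilities (E/h, kJ/s): mud crabs 4.45, isopods 2.67, snails 0.296. Add prey in this order while the next type's profitability exceeds the intake rate on those already taken.
Rate on top 1: 1.643. isopods: 2.67 > 1.643 → include.
Rate on top 2: 2.114. snails: 0.296 < 2.114 → exclude; stop.
Optimal diet: mud crabs, isopods — 2 of 3 types.

2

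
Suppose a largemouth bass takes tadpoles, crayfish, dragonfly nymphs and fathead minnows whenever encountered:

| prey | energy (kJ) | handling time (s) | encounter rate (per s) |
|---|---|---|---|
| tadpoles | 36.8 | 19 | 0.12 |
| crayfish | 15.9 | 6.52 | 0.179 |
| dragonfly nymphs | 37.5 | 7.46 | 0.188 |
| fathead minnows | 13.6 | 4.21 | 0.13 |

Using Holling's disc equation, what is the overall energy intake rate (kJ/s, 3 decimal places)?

2.514 kJ/s

R = Σλ_iE_i / (1 + Σλ_ih_i)
Numerator: 0.12×36.8 + 0.179×15.9 + 0.188×37.5 + 0.13×13.6 = 16.08
Denominator: 1 + 0.12×19 + 0.179×6.52 + 0.188×7.46 + 0.13×4.21 = 6.397
R = 16.08/6.397 = 2.514 kJ/s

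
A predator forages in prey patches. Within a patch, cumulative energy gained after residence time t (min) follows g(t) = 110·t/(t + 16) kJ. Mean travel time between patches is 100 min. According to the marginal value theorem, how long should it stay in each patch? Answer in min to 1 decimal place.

Maximise g(t)/(T+t): set derivative to zero → g'(t)(T+t) = g(t).
g'(t) = 110·16/(t + 16)². Setting 110·16/(t+16)² = 110t/[(t+16)(100+t)] gives 16(100+t) = t(t+16), so t² = 16×100 = 1600.
t* = √1600 = 40 min.

40.0 min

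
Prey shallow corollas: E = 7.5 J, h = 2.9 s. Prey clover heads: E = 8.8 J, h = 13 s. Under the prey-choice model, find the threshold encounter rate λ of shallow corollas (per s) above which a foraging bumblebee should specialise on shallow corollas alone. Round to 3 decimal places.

0.122 per s

Drop clover heads once their profitability E₂/h₂ falls below the rate achievable on shallow corollas alone: E₂/h₂ = λE₁/(1 + λh₁).
Solve for λ: λE₁h₂ = E₂(1 + λh₁) → λ(E₁h₂ − E₂h₁) = E₂ → λ = E₂/(E₁h₂ − E₂h₁).
λ = 8.8/(7.5×13 − 8.8×2.9) = 8.8/71.98 = 0.1223 per s.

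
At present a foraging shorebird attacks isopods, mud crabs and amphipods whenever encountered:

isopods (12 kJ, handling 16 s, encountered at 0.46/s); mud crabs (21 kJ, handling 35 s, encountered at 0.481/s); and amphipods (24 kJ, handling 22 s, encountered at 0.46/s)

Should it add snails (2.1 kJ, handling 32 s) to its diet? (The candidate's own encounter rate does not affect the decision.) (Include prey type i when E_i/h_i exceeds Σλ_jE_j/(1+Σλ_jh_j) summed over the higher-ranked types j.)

No

Intake rate on the current diet: R = (0.46×12 + 0.481×21 + 0.46×24) / (1 + 0.46×16 + 0.481×35 + 0.46×22) = 26.66/35.32 = 0.7549 kJ/s.
Profitability of snails: 2.1/32 = 0.06563 kJ/s.
Since 0.06563 < R, time spent handling snails is better spent searching.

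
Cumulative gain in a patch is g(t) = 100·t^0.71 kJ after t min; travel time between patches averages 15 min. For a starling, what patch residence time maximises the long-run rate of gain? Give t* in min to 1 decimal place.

36.7 min

Maximise g(t)/(T+t): set derivative to zero → g'(t)(T+t) = g(t).
g'(t) = 0.71·100·t^-0.29. Setting 0.71·100·t^-0.29 = 100·t^0.71/(15+t) gives 0.71(15+t) = t, so 0.29·t = 0.71×15.
t* = 0.71×15/0.29 = 36.72 min.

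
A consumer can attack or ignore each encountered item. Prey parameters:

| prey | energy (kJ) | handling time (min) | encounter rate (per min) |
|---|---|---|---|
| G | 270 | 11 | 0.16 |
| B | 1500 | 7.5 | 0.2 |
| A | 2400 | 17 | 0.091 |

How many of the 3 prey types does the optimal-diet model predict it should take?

2

E/h in descending order: B 200, A 141, G 24.5 kJ/min. The optimal diet is the largest prefix of this list for which every included type satisfies E_i/h_i > R on the types above it.
Rate on top 1: 120. A: 141 > 120 → include.
Rate on top 2: 128.1. G: 24.5 < 128.1 → exclude; stop.
Optimal diet: B, A — 2 of 3 types.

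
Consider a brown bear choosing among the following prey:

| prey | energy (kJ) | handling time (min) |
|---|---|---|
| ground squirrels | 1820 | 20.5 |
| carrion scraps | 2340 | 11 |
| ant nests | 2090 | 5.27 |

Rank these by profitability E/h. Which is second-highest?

Profitability E/h (kJ/min): ground squirrels = 1820/20.5 = 88.8, carrion scraps = 2340/11 = 213, ant nests = 2090/5.27 = 397.
Ranked: ant nests > carrion scraps > ground squirrels.

carrion scraps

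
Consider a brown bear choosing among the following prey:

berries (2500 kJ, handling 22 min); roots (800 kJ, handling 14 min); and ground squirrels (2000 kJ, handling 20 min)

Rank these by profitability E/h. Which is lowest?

roots

In descending order of E/h:
berries: 2500/22 = 114 kJ/min
ground squirrels: 2000/20 = 100 kJ/min
roots: 800/14 = 57.1 kJ/min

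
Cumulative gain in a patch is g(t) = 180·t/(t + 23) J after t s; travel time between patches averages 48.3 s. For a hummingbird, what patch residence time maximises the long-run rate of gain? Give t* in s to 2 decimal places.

33.33 s

By the marginal value theorem, leave when the instantaneous gain rate g'(t) equals the habitat-wide average g(t)/(T + t).
g'(t) = 180·23/(t + 23)². Setting 180·23/(t+23)² = 180t/[(t+23)(48.3+t)] gives 23(48.3+t) = t(t+23), so t² = 23×48.3 = 1111.
t* = √1111 = 33.33 s.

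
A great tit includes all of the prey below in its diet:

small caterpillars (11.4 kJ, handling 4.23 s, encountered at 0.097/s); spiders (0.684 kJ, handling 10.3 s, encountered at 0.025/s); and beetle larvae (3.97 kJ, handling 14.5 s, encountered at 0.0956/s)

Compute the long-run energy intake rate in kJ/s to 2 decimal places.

R = Σλ_iE_i / (1 + Σλ_ih_i)
Numerator: 0.097×11.4 + 0.025×0.684 + 0.0956×3.97 = 1.502
Denominator: 1 + 0.097×4.23 + 0.025×10.3 + 0.0956×14.5 = 3.054
R = 1.502/3.054 = 0.492 kJ/s

0.49 kJ/s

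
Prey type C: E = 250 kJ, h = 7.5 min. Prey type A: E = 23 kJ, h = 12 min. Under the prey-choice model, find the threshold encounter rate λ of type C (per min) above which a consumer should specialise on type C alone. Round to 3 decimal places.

At the threshold, the rate on type C alone equals the profitability of type A: λ·250/(1 + λ·7.5) = 23/12 = 1.917.
Rearranging, λ(250 − 1.917×7.5) = 1.917, so λ = 1.917/235.6 = 0.008134 per min.

0.008 per min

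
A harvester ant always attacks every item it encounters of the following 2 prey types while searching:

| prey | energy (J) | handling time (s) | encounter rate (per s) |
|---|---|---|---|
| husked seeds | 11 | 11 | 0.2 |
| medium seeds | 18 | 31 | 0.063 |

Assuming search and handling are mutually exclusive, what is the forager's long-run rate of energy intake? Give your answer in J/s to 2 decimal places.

Energy encountered per unit search time: 0.2×11 + 0.063×18 = 3.334 J/s.
Handling time per unit search time: 0.2×11 + 0.063×31 = 4.153.
Rate = 3.334/(1 + 4.153) = 0.647 J/s.

0.65 J/s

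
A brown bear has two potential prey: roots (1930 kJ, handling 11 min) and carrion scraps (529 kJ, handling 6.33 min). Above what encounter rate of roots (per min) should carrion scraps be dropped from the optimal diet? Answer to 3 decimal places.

The zero-one rule: include carrion scraps iff E₂/h₂ > λE₁/(1+λh₁). Equality gives the switch point.
λE₁h₂ = E₂ + λE₂h₁ ⇒ λ = E₂/(E₁h₂ − E₂h₁) = 529/(1.222e+04 − 5819) = 0.08268 per min.

0.083 per min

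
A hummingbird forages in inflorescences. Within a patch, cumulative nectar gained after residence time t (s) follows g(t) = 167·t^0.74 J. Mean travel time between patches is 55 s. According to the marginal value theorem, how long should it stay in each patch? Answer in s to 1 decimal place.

156.5 s

Optimal t* satisfies g'(t*) = g(t*)/(T + t*).
g'(t) = 0.74·167·t^-0.26. Setting 0.74·167·t^-0.26 = 167·t^0.74/(55+t) gives 0.74(55+t) = t, so 0.26·t = 0.74×55.
t* = 0.74×55/0.26 = 156.5 s.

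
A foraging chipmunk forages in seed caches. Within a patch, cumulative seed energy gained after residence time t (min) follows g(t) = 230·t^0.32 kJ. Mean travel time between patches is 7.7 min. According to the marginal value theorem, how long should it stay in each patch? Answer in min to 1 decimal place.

3.6 min

By the marginal value theorem, leave when the instantaneous gain rate g'(t) equals the habitat-wide average g(t)/(T + t).
g'(t) = 0.32·230·t^-0.68. Setting 0.32·230·t^-0.68 = 230·t^0.32/(7.7+t) gives 0.32(7.7+t) = t, so 0.68·t = 0.32×7.7.
t* = 0.32×7.7/0.68 = 3.624 min.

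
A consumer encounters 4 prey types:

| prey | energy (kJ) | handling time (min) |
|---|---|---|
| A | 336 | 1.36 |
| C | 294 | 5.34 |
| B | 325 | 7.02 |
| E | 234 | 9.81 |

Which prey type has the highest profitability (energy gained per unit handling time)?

A

In descending order of E/h:
A: 336/1.36 = 247 kJ/min
C: 294/5.34 = 55.1 kJ/min
B: 325/7.02 = 46.3 kJ/min
E: 234/9.81 = 23.9 kJ/min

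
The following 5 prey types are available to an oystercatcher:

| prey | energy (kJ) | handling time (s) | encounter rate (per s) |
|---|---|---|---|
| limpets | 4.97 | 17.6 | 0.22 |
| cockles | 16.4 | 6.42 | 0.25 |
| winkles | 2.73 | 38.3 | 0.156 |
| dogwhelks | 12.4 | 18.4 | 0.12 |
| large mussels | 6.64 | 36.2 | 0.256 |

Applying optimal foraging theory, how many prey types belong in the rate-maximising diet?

Profitabilities (E/h, kJ/s): cockles 2.55, dogwhelks 0.674, limpets 0.282, large mussels 0.183, winkles 0.0713. Add prey in this order while the next type's profitability exceeds the intake rate on those already taken.
Rate on top 1: 1.574. dogwhelks: 0.674 < 1.574 → exclude; stop.
Optimal diet: cockles — 1 of 5 types.

1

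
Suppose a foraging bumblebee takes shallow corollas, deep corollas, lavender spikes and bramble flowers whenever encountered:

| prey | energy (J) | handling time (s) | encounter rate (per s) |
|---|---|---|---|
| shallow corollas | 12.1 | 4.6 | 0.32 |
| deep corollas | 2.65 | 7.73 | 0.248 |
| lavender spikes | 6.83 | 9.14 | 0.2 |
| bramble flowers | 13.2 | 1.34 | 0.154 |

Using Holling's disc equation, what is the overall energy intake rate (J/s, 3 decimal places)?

1.234 J/s

Energy encountered per unit search time: 0.32×12.1 + 0.248×2.65 + 0.2×6.83 + 0.154×13.2 = 7.928 J/s.
Handling time per unit search time: 0.32×4.6 + 0.248×7.73 + 0.2×9.14 + 0.154×1.34 = 5.423.
Rate = 7.928/(1 + 5.423) = 1.234 J/s.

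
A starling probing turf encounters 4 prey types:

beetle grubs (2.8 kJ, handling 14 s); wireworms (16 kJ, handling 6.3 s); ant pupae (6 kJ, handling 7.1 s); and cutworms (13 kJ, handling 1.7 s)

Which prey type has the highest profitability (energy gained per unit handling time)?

In descending order of E/h:
cutworms: 13/1.7 = 7.65 kJ/s
wireworms: 16/6.3 = 2.54 kJ/s
ant pupae: 6/7.1 = 0.845 kJ/s
beetle grubs: 2.8/14 = 0.2 kJ/s

cutworms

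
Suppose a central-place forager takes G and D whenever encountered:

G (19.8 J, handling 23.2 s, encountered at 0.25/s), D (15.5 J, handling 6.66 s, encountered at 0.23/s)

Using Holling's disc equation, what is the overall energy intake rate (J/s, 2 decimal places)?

1.02 J/s

R = (0.25×19.8 + 0.23×15.5) / (1 + 0.25×23.2 + 0.23×6.66) = 8.515/8.332 = 1.022 J/s.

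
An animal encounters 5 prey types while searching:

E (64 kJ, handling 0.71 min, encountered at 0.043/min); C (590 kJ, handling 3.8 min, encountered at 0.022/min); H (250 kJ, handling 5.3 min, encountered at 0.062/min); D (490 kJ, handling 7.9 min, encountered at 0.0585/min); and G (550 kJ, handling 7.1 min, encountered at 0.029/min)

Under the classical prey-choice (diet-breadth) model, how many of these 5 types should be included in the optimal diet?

5

Rank by E/h (kJ/min): C 155, E 90.1, G 77.5, D 62, H 47.2. Include each in turn until the next type's E/h falls below the running intake rate.
Rate on top 1: 11.98. E: 90.1 > 11.98 → include.
Rate on top 2: 14.12. G: 77.5 > 14.12 → include.
Rate on top 3: 24. D: 62 > 24 → include.
Rate on top 4: 33.86. H: 47.2 > 33.86 → include.
Optimal diet: C, E, G, D, H — 5 of 5 types.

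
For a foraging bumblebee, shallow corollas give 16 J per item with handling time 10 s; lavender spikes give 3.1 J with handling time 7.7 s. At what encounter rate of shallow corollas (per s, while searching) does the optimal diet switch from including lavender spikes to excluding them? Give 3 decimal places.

0.034 per s

At the threshold, the rate on shallow corollas alone equals the profitability of lavender spikes: λ·16/(1 + λ·10) = 3.1/7.7 = 0.4026.
Rearranging, λ(16 − 0.4026×10) = 0.4026, so λ = 0.4026/11.97 = 0.03362 per s.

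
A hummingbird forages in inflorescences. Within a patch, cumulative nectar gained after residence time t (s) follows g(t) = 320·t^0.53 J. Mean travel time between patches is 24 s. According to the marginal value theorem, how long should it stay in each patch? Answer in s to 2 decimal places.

27.06 s

By the marginal value theorem, leave when the instantaneous gain rate g'(t) equals the habitat-wide average g(t)/(T + t).
g'(t) = 0.53·320·t^-0.47. Setting 0.53·320·t^-0.47 = 320·t^0.53/(24+t) gives 0.53(24+t) = t, so 0.47·t = 0.53×24.
t* = 0.53×24/0.47 = 27.06 s.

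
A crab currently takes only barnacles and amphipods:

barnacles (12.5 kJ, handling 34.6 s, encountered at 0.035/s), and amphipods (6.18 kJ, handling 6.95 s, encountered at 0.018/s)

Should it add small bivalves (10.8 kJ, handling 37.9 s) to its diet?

Yes

Intake rate on the current diet: R = (0.035×12.5 + 0.018×6.18) / (1 + 0.035×34.6 + 0.018×6.95) = 0.5487/2.336 = 0.2349 kJ/s.
Profitability of small bivalves: 10.8/37.9 = 0.285 kJ/s.
0.285 > 0.2349, so adding small bivalves raises the average — include it.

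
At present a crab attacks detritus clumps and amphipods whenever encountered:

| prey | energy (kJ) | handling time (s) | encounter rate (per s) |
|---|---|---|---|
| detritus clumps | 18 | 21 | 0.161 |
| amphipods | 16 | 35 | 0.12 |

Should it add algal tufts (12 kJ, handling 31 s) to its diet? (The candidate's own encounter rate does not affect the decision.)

No

Current rate: (0.161×18 + 0.12×16)/(1 + 0.161×21 + 0.12×35) = 0.5615 kJ/s.
Profitability of algal tufts: 12/31 = 0.3871 kJ/s.
0.3871 < 0.5615, so adding algal tufts would lower the average — exclude it.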